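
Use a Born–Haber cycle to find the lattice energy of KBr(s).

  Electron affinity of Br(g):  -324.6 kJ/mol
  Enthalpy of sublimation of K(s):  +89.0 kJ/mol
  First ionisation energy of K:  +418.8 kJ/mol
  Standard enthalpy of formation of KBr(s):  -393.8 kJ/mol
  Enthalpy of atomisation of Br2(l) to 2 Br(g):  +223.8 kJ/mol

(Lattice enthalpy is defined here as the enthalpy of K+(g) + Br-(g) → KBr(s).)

U = -688.9 kJ/mol

ΔHf° = 1·ΔHsub + 1·(ΣIE) + 1/2·D(Br2) + 1·EA + U
-393.8 = 1·(+89.0) + 1·(+418.8) + 1/2·(+223.8) + 1·(-324.6) + U
U = -393.8 − (+295.1) = -688.9 kJ/mol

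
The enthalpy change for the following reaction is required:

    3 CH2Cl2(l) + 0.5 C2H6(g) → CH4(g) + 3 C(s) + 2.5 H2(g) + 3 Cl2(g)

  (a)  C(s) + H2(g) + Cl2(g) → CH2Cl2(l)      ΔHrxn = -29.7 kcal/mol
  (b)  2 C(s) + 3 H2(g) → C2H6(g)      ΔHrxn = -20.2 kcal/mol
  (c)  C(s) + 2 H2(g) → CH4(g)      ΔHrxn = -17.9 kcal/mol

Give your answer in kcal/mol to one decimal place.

ΔHrxn = 81.3 kcal/mol

(a) reversed and × 3 (reverse to put CH2Cl2(l) on the reactant side; scale by 3 for the 3 CH2Cl2(l)): (-3)·(-29.7) = +89.1 kcal/mol
(b) reversed and × 1/2 (reverse to put C2H6(g) on the reactant side; scale by 1/2 for the 1/2 C2H6(g)): (-1/2)·(-20.2) = +10.1 kcal/mol
(c) as written (CH4(g) already on the product side): -17.9 kcal/mol
Combining the equations, ΔHrxn = (+89.1) + (+10.1) + (-17.9) = 81.3 kcal/mol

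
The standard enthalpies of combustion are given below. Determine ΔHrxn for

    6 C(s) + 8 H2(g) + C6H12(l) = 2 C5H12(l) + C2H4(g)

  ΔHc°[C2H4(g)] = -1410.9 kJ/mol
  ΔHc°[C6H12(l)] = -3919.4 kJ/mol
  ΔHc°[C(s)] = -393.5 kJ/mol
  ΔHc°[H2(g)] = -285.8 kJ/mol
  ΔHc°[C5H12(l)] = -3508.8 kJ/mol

With combustion enthalpies, reactants minus products:
= [6·(-393.5) + 8·(-285.8) + 1·(-3919.4)] − [2·(-3508.8) + 1·(-1410.9)]
= -138.3 kJ/mol

ΔHrxn = -138.3 kJ/mol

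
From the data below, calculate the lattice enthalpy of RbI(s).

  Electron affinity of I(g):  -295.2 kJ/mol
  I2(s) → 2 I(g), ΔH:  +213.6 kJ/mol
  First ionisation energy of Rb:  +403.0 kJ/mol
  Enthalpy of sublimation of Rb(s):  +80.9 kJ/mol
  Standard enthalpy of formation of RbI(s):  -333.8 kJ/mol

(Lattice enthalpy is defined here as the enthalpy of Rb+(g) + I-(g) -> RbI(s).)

U = -629.3 kJ/mol

ΔHf° = 1·ΔHsub + 1·(ΣIE) + 1/2·D(I2) + 1·EA + U
-333.8 = 1·(+80.9) + 1·(+403.0) + 1/2·(+213.6) + 1·(-295.2) + U
U = -333.8 − (+295.5) = -629.3 kJ/mol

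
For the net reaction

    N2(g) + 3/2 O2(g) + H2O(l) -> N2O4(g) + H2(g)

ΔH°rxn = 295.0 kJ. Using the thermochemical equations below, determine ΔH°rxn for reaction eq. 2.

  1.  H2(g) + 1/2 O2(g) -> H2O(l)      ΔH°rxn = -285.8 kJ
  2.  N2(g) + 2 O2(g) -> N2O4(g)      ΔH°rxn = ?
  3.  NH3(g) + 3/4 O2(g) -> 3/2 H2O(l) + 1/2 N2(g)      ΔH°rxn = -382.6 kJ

ΔH°rxn = 9.2 kJ

eq. 1 reversed: +285.8 kJ
eq. 2 as written: contributes x
eq. 3: not needed.
+295.0 = (+285.8) + x
x = (+295.0 − (+285.8)) / (1) = 9.2 kJ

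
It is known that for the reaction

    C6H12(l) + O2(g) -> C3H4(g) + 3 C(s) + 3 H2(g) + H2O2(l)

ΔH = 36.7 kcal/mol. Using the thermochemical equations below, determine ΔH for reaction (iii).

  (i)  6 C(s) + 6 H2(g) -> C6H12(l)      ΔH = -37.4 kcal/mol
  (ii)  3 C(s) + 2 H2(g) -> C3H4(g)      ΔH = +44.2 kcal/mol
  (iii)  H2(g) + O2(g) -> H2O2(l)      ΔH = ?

(i) reversed: +37.4 kcal/mol
(ii) as written: +44.2 kcal/mol
(iii) as written: contributes x
+36.7 = (+37.4) + (+44.2) + x
x = (+36.7 − (+81.6)) / (1) = -44.9 kcal/mol

ΔH = -44.9 kcal/mol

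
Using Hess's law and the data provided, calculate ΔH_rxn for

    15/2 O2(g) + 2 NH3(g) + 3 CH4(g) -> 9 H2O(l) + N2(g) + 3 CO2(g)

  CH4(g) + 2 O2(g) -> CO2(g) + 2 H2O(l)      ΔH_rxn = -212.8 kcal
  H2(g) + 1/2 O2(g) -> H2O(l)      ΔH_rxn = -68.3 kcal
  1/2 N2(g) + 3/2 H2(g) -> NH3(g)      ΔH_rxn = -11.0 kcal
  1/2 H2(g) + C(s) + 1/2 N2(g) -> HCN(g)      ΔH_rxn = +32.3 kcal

ΔH_rxn = -821.3 kcal

equation 1 × 3 (scale by 3 for the 3 CH4(g)): (3)·(-212.8) = -638.4 kcal
equation 2 × 3: (3)·(-68.3) = -204.9 kcal
equation 3 reversed and × 2 (NH3(g) must end up as a reactant; scale by 2 for the 2 NH3(g)): (-2)·(-11.0) = +22.0 kcal
equation 4: not needed (HCN(g) appears nowhere else).
Since enthalpy is a state function, ΔH_rxn = (-638.4) + (-204.9) + (+22.0) = -821.3 kcal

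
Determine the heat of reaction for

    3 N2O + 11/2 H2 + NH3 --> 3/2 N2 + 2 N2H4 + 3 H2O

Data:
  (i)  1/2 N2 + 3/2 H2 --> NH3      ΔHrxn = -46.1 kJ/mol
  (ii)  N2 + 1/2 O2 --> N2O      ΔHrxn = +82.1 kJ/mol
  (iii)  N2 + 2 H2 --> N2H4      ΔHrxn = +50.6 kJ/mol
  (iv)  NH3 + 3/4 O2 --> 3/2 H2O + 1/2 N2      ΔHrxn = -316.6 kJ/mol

(i) as written: -46.1 kJ/mol
(ii) reversed and × 3 (N2O must end up as a reactant; scale by 3 for the 3 N2O): (-3)·(+82.1) = -246.3 kJ/mol
(iii) × 2 (×2 to match 2 N2H4 in the target): (2)·(+50.6) = +101.2 kJ/mol
(iv) × 2 (scale by 2 for the 3 H2O): (2)·(-316.6) = -633.2 kJ/mol
ΔHrxn = (-46.1) + (-246.3) + (+101.2) + (-633.2) = -824.4 kJ/mol

ΔHrxn = -824.4 kJ/mol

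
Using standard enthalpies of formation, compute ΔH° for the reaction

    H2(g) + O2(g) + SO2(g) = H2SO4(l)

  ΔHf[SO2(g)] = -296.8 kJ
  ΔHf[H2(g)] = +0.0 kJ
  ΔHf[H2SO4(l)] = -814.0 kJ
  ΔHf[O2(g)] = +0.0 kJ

Products: 1·(-814.0) = -814.0
Reactants: 1·(+0.0) + 1·(+0.0) + 1·(-296.8) = -296.8
ΔH° = (-814.0) − (-296.8) = -517.2 kJ

ΔH° = -517.2 kJ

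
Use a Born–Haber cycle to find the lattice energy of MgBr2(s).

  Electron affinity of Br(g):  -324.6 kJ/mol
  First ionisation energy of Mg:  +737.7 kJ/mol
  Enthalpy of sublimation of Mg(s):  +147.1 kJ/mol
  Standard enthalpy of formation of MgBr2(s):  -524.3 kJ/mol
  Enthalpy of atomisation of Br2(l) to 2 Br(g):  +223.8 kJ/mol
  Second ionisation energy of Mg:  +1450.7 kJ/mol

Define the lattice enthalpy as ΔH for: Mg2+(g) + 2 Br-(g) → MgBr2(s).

U = -2434.4 kJ/mol

ΔHf° = 1·ΔHsub + 1·(ΣIE) + 1·D(Br2) + 2·EA + U
-524.3 = 1·(+147.1) + 1·(+2188.4) + 1·(+223.8) + 2·(-324.6) + U
U = -524.3 − (+1910.1) = -2434.4 kJ/mol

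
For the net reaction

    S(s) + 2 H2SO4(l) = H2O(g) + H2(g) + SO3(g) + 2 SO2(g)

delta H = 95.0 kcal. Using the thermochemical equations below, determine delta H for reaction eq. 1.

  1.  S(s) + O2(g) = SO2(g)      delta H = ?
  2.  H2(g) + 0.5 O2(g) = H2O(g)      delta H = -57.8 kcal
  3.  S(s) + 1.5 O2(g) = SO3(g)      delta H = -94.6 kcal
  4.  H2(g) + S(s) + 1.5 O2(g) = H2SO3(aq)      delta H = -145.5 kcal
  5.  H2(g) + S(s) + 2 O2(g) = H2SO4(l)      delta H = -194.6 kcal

eq. 1 × 2: contributes 2·x
eq. 2 as written: -57.8 kcal
eq. 3 as written: -94.6 kcal
eq. 4: not needed.
eq. 5 reversed and × 2: (-2)·(-194.6) = +389.2 kcal
+95.0 = (-57.8) + (-94.6) + (+389.2) + 2·x
x = (+95.0 − (+236.8)) / (2) = -70.9 kcal

delta H = -70.9 kcal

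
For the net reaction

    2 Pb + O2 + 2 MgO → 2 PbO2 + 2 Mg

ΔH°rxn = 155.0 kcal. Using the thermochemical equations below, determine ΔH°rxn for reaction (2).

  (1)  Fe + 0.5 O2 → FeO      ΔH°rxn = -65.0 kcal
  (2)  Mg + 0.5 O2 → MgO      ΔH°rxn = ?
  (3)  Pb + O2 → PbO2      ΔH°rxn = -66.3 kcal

(1): not needed (FeO appears nowhere else).
(2) reversed and × 2 (MgO must end up as a reactant; scale by 2 for the 2 MgO): contributes −2·x
(3) × 2 (scale by 2 for the 2 PbO2): (2)·(-66.3) = -132.6 kcal
+155.0 = (-132.6) − 2·x
x = (+155.0 − (-132.6)) / (-2) = -143.8 kcal

ΔH°rxn = -143.8 kcal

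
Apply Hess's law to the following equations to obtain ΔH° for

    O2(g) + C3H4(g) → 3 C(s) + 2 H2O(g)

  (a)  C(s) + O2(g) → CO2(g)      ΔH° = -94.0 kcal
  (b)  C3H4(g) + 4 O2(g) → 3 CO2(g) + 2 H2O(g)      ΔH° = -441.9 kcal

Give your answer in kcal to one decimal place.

ΔH° = -159.9 kcal

(a) reversed and × 3 (C(s) must end up as a product; ×3 to match 3 C(s) in the target): (-3)·(-94.0) = +282.0 kcal
(b) as written (C3H4(g) already on the reactant side): -441.9 kcal
ΔH° = (+282.0) + (-441.9) = -159.9 kcal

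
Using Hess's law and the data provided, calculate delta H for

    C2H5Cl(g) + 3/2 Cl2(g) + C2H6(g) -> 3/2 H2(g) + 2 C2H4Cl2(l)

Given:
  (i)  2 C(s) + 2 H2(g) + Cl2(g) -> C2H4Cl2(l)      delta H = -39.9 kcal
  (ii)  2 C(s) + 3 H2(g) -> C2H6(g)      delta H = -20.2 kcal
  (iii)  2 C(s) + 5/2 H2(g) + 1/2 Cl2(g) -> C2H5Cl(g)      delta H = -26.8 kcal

(i) × 2: (2)·(-39.9) = -79.8 kcal
(ii) reversed: +20.2 kcal
(iii) reversed: +26.8 kcal
Since enthalpy is a state function, delta H = (-79.8) + (+20.2) + (+26.8) = -32.8 kcal

delta H = -32.8 kcal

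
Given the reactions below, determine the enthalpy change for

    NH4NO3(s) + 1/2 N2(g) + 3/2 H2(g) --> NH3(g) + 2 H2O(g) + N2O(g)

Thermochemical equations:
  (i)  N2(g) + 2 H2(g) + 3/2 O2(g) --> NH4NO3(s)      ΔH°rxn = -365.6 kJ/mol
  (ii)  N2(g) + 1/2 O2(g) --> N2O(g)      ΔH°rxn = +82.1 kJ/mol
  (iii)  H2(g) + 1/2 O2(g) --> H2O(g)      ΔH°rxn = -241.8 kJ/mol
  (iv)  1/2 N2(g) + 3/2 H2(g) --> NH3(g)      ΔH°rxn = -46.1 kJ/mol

(i) reversed (reverse to put NH4NO3(s) on the reactant side): +365.6 kJ/mol
(ii) as written (N2O(g) already on the product side): +82.1 kJ/mol
(iii) × 2 (scale by 2 for the 2 H2O(g)): (2)·(-241.8) = -483.6 kJ/mol
(iv) as written (NH3(g) already on the product side): -46.1 kJ/mol
By Hess's law, ΔH°rxn = (-1)·(-365.6) + (1)·(+82.1) + (2)·(-241.8) + (1)·(-46.1) = -82.0 kJ/mol

ΔH°rxn = -82.0 kJ/mol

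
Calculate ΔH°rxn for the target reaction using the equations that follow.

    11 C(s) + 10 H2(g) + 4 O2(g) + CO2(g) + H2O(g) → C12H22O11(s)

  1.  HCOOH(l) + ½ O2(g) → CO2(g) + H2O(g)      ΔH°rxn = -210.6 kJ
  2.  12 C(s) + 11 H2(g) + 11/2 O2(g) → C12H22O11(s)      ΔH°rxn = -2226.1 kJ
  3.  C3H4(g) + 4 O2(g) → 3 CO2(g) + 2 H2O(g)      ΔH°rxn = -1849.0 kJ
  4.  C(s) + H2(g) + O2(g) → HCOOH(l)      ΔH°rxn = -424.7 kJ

eq. 1 reversed: +210.6 kJ
eq. 2 as written: -2226.1 kJ
eq. 3: not needed.
eq. 4 reversed: +424.7 kJ
ΔH°rxn = (+210.6) + (-2226.1) + (+424.7) = -1590.8 kJ

ΔH°rxn = -1590.8 kJ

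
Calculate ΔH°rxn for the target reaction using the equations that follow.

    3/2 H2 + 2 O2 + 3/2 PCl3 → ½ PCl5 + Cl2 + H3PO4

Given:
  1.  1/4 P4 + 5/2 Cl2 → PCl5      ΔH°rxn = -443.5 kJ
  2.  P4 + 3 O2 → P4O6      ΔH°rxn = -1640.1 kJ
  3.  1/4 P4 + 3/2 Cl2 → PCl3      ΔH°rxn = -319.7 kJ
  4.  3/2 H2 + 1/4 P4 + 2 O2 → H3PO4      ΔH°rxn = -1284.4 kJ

eq. 1 × 1/2: (1/2)·(-443.5) = -221.75 kJ
eq. 2: not needed.
eq. 3 reversed and × 3/2: (-3/2)·(-319.7) = +479.55 kJ
eq. 4 as written: -1284.4 kJ
By Hess's law, ΔH°rxn = (1/2)·(-443.5) + (-3/2)·(-319.7) + (1)·(-1284.4) = -1026.6 kJ

ΔH°rxn = -1026.6 kJ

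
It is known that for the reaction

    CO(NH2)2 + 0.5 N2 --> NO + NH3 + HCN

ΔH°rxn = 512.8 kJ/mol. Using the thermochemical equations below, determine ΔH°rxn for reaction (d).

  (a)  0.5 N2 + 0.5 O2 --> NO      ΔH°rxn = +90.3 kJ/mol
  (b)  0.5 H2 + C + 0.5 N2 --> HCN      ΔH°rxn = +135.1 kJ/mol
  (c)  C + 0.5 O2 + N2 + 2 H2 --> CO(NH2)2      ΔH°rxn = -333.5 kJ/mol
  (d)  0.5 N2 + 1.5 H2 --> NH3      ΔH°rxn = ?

(a) as written: +90.3 kJ/mol
(b) as written: +135.1 kJ/mol
(c) reversed: +333.5 kJ/mol
(d) as written: contributes x
+512.8 = (+90.3) + (+135.1) + (+333.5) + x
x = (+512.8 − (+558.9)) / (1) = -46.1 kJ/mol

ΔH°rxn = -46.1 kJ/mol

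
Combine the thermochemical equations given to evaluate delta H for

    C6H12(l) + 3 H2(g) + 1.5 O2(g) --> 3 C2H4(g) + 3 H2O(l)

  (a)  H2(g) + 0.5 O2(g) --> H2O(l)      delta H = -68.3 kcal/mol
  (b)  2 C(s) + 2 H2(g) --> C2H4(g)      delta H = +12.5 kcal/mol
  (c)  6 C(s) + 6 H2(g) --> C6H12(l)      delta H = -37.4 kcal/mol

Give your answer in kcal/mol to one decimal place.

(a) × 3: (3)·(-68.3) = -204.9 kcal/mol
(b) × 3: (3)·(+12.5) = +37.5 kcal/mol
(c) reversed: +37.4 kcal/mol
Summing the manipulated equations, delta H = (3)·(-68.3) + (3)·(+12.5) + (-1)·(-37.4) = -130.0 kcal/mol

delta H = -130.0 kcal/mol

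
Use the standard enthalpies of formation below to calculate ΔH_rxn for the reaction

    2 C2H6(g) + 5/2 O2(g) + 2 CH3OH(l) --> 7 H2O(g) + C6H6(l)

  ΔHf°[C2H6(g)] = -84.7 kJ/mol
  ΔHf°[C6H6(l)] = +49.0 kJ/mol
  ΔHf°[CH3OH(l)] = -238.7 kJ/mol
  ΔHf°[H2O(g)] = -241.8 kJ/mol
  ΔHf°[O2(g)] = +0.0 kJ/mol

Products: 7·(-241.8) + 1·(+49.0) = -1643.6
Reactants: 2·(-84.7) + 5/2·(+0.0) + 2·(-238.7) = -646.8
ΔH_rxn = (-1643.6) − (-646.8) = -996.8 kJ/mol

ΔH_rxn = -996.8 kJ/mol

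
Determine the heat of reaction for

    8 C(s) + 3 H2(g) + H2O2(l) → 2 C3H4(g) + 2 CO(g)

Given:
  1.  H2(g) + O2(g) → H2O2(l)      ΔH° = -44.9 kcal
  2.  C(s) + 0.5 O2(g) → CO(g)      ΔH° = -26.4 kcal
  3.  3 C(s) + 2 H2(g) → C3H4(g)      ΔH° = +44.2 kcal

ΔH° = 80.5 kcal

eq. 1 reversed: +44.9 kcal
eq. 2 × 2: (2)·(-26.4) = -52.8 kcal
eq. 3 × 2: (2)·(+44.2) = +88.4 kcal
Combining the equations, ΔH° = (-1)·(-44.9) + (2)·(-26.4) + (2)·(+44.2) = 80.5 kcal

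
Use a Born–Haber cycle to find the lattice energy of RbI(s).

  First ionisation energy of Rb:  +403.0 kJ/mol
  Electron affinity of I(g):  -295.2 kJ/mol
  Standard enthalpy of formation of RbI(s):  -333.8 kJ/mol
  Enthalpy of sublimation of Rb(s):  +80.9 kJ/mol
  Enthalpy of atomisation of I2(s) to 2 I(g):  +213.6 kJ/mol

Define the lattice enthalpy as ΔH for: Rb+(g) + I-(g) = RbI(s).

ΔHf° = 1·ΔHsub + 1·(ΣIE) + 1/2·D(I2) + 1·EA + U
-333.8 = 1·(+80.9) + 1·(+403.0) + 1/2·(+213.6) + 1·(-295.2) + U
U = -333.8 − (+295.5) = -629.3 kJ/mol

U = -629.3 kJ/mol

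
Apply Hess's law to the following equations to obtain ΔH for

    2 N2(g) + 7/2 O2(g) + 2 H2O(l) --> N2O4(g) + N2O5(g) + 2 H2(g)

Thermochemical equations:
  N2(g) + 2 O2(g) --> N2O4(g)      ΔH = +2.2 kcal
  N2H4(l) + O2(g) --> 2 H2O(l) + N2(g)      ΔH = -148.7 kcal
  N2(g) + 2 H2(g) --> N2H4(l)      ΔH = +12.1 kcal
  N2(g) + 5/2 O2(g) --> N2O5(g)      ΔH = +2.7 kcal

ΔH = 141.5 kcal

equation 1 as written: +2.2 kcal
equation 2 reversed: +148.7 kcal
equation 3 reversed: -12.1 kcal
equation 4 as written: +2.7 kcal
Since enthalpy is a state function, ΔH = (+2.2) + (+148.7) + (-12.1) + (+2.7) = 141.5 kcal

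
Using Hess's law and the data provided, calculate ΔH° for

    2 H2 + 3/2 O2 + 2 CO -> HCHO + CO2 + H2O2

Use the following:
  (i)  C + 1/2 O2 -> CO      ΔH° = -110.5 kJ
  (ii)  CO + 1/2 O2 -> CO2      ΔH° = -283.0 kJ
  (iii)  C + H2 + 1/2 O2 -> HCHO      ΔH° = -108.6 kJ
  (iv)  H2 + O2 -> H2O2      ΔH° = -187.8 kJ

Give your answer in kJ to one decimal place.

(i) reversed: +110.5 kJ
(ii) as written (CO2 already on the product side): -283.0 kJ
(iii) as written (HCHO already on the product side): -108.6 kJ
(iv) as written (H2O2 already on the product side): -187.8 kJ
By Hess's law, ΔH° = (-1)·(-110.5) + (1)·(-283.0) + (1)·(-108.6) + (1)·(-187.8) = -468.9 kJ

ΔH° = -468.9 kJ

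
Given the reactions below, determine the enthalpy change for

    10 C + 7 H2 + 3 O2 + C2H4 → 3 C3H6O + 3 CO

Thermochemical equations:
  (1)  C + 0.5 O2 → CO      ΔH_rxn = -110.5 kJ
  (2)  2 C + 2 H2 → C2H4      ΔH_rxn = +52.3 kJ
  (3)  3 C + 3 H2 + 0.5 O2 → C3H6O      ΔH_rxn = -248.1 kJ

(1) × 3: (3)·(-110.5) = -331.5 kJ
(2) reversed: -52.3 kJ
(3) × 3: (3)·(-248.1) = -744.3 kJ
By Hess's law, ΔH_rxn = (3)·(-110.5) + (-1)·(+52.3) + (3)·(-248.1) = -1128.1 kJ

ΔH_rxn = -1128.1 kJ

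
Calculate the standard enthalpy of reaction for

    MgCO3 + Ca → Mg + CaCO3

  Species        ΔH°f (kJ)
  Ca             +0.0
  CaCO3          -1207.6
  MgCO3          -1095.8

ΔH°rxn = -111.8 kJ

Products: 1·(+0.0) + 1·(-1207.6) = -1207.6
Reactants: 1·(-1095.8) + 1·(+0.0) = -1095.8
ΔH°rxn = (-1207.6) − (-1095.8) = -111.8 kJ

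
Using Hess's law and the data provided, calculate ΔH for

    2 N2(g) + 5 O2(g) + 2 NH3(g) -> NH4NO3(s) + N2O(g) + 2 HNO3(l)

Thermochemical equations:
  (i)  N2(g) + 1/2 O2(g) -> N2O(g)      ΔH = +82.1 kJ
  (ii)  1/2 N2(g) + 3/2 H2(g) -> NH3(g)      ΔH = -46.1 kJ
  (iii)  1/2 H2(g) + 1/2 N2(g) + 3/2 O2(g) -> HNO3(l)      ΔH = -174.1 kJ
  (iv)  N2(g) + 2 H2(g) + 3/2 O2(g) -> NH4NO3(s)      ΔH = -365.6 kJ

ΔH = -539.5 kJ

(i) as written: +82.1 kJ
(ii) reversed and × 2: (-2)·(-46.1) = +92.2 kJ
(iii) × 2: (2)·(-174.1) = -348.2 kJ
(iv) as written: -365.6 kJ
Since enthalpy is a state function, ΔH = (1)·(+82.1) + (-2)·(-46.1) + (2)·(-174.1) + (1)·(-365.6) = -539.5 kJ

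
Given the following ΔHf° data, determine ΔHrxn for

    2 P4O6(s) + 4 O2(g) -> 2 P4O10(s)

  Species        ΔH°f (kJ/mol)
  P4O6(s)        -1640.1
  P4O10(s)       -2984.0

ΔHrxn = -2687.8 kJ/mol

ΔH°rxn = Σ nΔHf°(products) − Σ nΔHf°(reactants).
Products: 2·(-2984.0) = -5968.0
Reactants: 2·(-1640.1) + 4·(+0.0) = -3280.2
ΔHrxn = (-5968.0) − (-3280.2) = -2687.8 kJ/mol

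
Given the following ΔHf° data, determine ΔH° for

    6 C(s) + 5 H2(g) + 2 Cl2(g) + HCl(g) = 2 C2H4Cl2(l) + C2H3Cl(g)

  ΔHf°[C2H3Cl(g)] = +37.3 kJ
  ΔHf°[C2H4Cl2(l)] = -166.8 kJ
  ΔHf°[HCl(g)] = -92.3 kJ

Products: 2·(-166.8) + 1·(+37.3) = -296.3
Reactants: 6·(+0.0) + 5·(+0.0) + 2·(+0.0) + 1·(-92.3) = -92.3
ΔH° = (-296.3) − (-92.3) = -204.0 kJ

ΔH° = -204.0 kJ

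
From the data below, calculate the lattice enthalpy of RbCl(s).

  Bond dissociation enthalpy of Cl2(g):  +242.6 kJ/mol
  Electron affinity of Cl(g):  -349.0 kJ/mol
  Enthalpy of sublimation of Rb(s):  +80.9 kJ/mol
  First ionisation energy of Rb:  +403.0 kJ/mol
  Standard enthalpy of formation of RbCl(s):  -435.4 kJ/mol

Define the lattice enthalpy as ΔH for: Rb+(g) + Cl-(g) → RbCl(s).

U = -691.6 kJ/mol

ΔHf° = 1·ΔHsub + 1·(ΣIE) + 1/2·D(Cl2) + 1·EA + U
-435.4 = 1·(+80.9) + 1·(+403.0) + 1/2·(+242.6) + 1·(-349.0) + U
U = -435.4 − (+256.2) = -691.6 kJ/mol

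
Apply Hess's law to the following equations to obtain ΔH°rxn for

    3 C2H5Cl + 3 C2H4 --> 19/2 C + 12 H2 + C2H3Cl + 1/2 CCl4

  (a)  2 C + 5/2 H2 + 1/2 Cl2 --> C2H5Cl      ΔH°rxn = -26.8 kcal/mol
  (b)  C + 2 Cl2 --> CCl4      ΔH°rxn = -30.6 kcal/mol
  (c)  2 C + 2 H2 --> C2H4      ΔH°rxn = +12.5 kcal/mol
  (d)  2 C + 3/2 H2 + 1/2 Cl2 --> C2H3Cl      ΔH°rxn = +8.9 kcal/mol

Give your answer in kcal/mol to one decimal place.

(a) reversed and × 3 (C2H5Cl must end up as a reactant; scale by 3 for the 3 C2H5Cl): (-3)·(-26.8) = +80.4 kcal/mol
(b) × 1/2 (scale by 1/2 for the 1/2 CCl4): (1/2)·(-30.6) = -15.3 kcal/mol
(c) reversed and × 3 (C2H4 must end up as a reactant; scale by 3 for the 3 C2H4): (-3)·(+12.5) = -37.5 kcal/mol
(d) as written (C2H3Cl already on the product side): +8.9 kcal/mol
ΔH°rxn = (-3)·(-26.8) + (1/2)·(-30.6) + (-3)·(+12.5) + (1)·(+8.9) = 36.5 kcal/mol

ΔH°rxn = 36.5 kcal/mol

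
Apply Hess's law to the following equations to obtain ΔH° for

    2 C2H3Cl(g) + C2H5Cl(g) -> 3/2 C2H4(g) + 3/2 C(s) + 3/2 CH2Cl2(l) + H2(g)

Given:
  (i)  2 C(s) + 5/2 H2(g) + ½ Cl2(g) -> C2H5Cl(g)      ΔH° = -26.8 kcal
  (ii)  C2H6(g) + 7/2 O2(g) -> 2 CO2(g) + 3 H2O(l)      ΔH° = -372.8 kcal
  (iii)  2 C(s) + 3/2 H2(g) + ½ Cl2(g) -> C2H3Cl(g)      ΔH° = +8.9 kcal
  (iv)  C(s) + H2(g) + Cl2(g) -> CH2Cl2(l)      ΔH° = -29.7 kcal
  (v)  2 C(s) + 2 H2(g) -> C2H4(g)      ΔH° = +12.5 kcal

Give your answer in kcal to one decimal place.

ΔH° = -16.8 kcal

(i) reversed: +26.8 kcal
(ii): not needed.
(iii) reversed and × 2: (-2)·(+8.9) = -17.8 kcal
(iv) × 3/2: (3/2)·(-29.7) = -44.55 kcal
(v) × 3/2: (3/2)·(+12.5) = +18.75 kcal
Since enthalpy is a state function, ΔH° = (+26.8) + (-17.8) + (-44.55) + (+18.75) = -16.8 kcal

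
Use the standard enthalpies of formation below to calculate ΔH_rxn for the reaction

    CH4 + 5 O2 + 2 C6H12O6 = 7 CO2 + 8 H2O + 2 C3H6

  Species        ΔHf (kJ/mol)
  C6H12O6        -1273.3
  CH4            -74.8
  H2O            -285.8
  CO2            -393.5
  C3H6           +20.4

ΔH°rxn = Σ nΔHf°(products) − Σ nΔHf°(reactants).
Products: 7·(-393.5) + 8·(-285.8) + 2·(+20.4) = -5000.1
Reactants: 1·(-74.8) + 5·(+0.0) + 2·(-1273.3) = -2621.4
ΔH_rxn = (-5000.1) − (-2621.4) = -2378.7 kJ/mol

ΔH_rxn = -2378.7 kJ/mol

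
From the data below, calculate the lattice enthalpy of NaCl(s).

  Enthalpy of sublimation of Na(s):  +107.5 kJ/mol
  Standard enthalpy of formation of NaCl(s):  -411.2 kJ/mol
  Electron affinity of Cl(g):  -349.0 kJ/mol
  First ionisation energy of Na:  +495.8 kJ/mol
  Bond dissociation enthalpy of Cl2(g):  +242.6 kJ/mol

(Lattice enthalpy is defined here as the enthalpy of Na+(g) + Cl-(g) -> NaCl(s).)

ΔHf° = 1·ΔHsub + 1·(ΣIE) + 1/2·D(Cl2) + 1·EA + U
-411.2 = 1·(+107.5) + 1·(+495.8) + 1/2·(+242.6) + 1·(-349.0) + U
U = -411.2 − (+375.6) = -786.8 kJ/mol

U = -786.8 kJ/mol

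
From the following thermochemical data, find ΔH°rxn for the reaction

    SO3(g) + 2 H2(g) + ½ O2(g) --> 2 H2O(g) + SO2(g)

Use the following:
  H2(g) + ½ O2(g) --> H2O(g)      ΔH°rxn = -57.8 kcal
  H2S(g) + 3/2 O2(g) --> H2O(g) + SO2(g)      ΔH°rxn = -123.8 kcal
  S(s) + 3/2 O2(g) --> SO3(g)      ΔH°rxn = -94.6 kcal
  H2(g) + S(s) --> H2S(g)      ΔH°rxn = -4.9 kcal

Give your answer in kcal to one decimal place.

ΔH°rxn = -91.9 kcal

equation 1 as written: -57.8 kcal
equation 2 as written: -123.8 kcal
equation 3 reversed: +94.6 kcal
equation 4 as written: -4.9 kcal
By Hess's law, ΔH°rxn = (1)·(-57.8) + (1)·(-123.8) + (-1)·(-94.6) + (1)·(-4.9) = -91.9 kcal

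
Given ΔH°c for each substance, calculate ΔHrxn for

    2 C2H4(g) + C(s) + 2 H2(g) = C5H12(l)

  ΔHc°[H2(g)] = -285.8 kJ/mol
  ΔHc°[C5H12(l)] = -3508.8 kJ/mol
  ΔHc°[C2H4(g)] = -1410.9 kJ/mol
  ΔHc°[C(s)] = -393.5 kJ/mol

ΔHrxn = -278.1 kJ/mol

Using ΔH = Σ nΔHc°(reactants) − Σ nΔHc°(products):
= [2·(-1410.9) + 1·(-393.5) + 2·(-285.8)] − [1·(-3508.8)]
= -278.1 kJ/mol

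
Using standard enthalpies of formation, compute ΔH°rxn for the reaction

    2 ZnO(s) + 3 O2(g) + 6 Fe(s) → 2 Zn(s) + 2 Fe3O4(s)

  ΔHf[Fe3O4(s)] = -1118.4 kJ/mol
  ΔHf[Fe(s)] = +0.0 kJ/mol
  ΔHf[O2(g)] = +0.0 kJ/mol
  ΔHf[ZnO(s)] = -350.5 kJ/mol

ΔH°rxn = -1535.8 kJ/mol

Products: 2·(+0.0) + 2·(-1118.4) = -2236.8
Reactants: 2·(-350.5) + 3·(+0.0) + 6·(+0.0) = -701.0
ΔH°rxn = (-2236.8) − (-701.0) = -1535.8 kJ/mol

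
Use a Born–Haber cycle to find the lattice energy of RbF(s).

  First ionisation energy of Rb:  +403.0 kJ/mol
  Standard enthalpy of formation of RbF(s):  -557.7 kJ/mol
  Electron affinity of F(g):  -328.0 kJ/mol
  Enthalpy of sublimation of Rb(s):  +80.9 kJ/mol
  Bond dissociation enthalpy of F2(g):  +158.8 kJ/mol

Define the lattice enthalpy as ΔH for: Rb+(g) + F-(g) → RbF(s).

U = -793.0 kJ/mol

ΔHf° = 1·ΔHsub + 1·(ΣIE) + 1/2·D(F2) + 1·EA + U
-557.7 = 1·(+80.9) + 1·(+403.0) + 1/2·(+158.8) + 1·(-328.0) + U
U = -557.7 − (+235.3) = -793.0 kJ/mol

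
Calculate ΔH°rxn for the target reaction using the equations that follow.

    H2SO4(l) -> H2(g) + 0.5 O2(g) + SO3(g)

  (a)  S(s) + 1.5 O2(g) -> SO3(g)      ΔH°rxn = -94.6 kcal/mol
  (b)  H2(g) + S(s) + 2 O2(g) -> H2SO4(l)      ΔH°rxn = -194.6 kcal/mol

(a) as written (SO3(g) already on the product side): -94.6 kcal/mol
(b) reversed (reverse to put H2SO4(l) on the reactant side): +194.6 kcal/mol
Summing the manipulated equations, ΔH°rxn = (1)·(-94.6) + (-1)·(-194.6) = 100.0 kcal/mol

ΔH°rxn = 100.0 kcal/mol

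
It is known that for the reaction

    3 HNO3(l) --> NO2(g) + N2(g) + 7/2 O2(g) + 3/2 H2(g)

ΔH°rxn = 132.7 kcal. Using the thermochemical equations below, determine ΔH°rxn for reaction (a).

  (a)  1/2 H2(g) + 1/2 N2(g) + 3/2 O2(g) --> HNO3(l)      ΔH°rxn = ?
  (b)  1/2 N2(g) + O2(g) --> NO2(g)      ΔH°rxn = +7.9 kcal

ΔH°rxn = -41.6 kcal

(a) reversed and × 3: contributes −3·x
(b) as written: +7.9 kcal
+132.7 = (+7.9) − 3·x
x = (+132.7 − (+7.9)) / (-3) = -41.6 kcal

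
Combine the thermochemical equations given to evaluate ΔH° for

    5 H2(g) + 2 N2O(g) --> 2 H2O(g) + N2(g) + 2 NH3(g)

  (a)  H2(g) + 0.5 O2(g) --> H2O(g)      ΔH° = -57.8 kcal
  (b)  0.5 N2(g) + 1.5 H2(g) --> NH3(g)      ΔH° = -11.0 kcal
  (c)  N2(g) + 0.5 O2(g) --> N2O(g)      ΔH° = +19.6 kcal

(a) × 2: (2)·(-57.8) = -115.6 kcal
(b) × 2: (2)·(-11.0) = -22.0 kcal
(c) reversed and × 2: (-2)·(+19.6) = -39.2 kcal
ΔH° = (-115.6) + (-22.0) + (-39.2) = -176.8 kcal

ΔH° = -176.8 kcal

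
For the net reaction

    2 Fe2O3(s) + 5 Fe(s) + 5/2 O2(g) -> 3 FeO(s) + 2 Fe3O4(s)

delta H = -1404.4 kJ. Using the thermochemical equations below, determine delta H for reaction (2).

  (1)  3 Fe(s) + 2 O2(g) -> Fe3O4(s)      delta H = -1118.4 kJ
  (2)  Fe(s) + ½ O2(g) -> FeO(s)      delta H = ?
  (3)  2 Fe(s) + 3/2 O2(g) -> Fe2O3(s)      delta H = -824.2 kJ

(1) × 2: (2)·(-1118.4) = -2236.8 kJ
(2) × 3: contributes 3·x
(3) reversed and × 2: (-2)·(-824.2) = +1648.4 kJ
-1404.4 = (-2236.8) + (+1648.4) + 3·x
x = (-1404.4 − (-588.4)) / (3) = -272.0 kJ

delta H = -272.0 kJ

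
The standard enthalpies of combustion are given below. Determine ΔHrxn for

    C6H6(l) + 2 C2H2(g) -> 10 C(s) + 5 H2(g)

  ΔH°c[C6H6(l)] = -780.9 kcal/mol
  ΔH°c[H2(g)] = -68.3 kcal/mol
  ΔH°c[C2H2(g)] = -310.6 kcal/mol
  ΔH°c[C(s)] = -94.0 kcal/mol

ΔHrxn = -120.6 kcal/mol

With combustion enthalpies, reactants minus products:
= [1·(-780.9) + 2·(-310.6)] − [10·(-94.0) + 5·(-68.3)]
= -120.6 kcal/mol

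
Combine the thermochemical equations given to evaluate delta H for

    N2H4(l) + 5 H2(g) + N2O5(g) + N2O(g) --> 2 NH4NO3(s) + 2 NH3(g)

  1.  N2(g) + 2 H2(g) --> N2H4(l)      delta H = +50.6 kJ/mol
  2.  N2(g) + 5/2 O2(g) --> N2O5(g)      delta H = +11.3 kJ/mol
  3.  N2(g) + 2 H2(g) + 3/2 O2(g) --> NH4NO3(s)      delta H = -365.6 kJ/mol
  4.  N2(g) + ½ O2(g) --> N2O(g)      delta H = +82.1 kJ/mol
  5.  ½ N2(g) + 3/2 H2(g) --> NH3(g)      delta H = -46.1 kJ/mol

delta H = -967.4 kJ/mol

eq. 1 reversed: -50.6 kJ/mol
eq. 2 reversed: -11.3 kJ/mol
eq. 3 × 2: (2)·(-365.6) = -731.2 kJ/mol
eq. 4 reversed: -82.1 kJ/mol
eq. 5 × 2: (2)·(-46.1) = -92.2 kJ/mol
Summing the manipulated equations, delta H = (-1)·(+50.6) + (-1)·(+11.3) + (2)·(-365.6) + (-1)·(+82.1) + (2)·(-46.1) = -967.4 kJ/mol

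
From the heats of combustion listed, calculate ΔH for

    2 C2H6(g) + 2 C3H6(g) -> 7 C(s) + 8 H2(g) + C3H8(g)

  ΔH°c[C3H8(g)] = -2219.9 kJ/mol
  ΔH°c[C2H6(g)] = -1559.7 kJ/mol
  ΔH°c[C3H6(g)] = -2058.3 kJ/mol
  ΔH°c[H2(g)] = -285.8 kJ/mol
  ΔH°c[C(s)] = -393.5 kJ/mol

With combustion enthalpies, reactants minus products:
= [2·(-1559.7) + 2·(-2058.3)] − [7·(-393.5) + 8·(-285.8) + 1·(-2219.9)]
= 24.8 kJ/mol

ΔH = 24.8 kJ/mol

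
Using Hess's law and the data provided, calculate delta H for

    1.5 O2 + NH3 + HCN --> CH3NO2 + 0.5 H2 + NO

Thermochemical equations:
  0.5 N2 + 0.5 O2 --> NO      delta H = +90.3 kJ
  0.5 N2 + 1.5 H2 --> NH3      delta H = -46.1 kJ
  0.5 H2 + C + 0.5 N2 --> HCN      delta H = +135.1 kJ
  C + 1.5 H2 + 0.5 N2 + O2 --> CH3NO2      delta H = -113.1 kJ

equation 1 as written (NO already on the product side): +90.3 kJ
equation 2 reversed (NH3 must end up as a reactant): +46.1 kJ
equation 3 reversed (HCN must end up as a reactant): -135.1 kJ
equation 4 as written (CH3NO2 already on the product side): -113.1 kJ
Combining the equations, delta H = (1)·(+90.3) + (-1)·(-46.1) + (-1)·(+135.1) + (1)·(-113.1) = -111.8 kJ

delta H = -111.8 kJ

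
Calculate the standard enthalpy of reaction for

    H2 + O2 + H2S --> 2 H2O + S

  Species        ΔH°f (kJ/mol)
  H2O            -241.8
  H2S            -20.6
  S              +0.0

Products: 2·(-241.8) + 1·(+0.0) = -483.6
Reactants: 1·(+0.0) + 1·(+0.0) + 1·(-20.6) = -20.6
ΔHrxn = (-483.6) − (-20.6) = -463.0 kJ/mol

ΔHrxn = -463.0 kJ/mol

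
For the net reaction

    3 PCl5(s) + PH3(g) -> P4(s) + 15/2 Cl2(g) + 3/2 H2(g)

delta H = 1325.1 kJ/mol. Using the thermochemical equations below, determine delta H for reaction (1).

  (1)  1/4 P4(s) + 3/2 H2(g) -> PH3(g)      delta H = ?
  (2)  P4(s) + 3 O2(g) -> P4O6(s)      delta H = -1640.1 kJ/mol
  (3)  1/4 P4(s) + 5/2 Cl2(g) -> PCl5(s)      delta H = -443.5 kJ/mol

(1) reversed: contributes −x
(2): not needed.
(3) reversed and × 3: (-3)·(-443.5) = +1330.5 kJ/mol
+1325.1 = (+1330.5) − x
x = (+1325.1 − (+1330.5)) / (-1) = 5.4 kJ/mol

delta H = 5.4 kJ/mol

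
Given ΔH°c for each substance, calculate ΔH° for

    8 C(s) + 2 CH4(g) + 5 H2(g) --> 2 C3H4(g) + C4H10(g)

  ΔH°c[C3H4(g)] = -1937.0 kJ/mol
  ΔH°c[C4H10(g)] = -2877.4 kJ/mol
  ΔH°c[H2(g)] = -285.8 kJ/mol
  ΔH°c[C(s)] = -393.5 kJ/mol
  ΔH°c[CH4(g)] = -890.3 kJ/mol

ΔH° = 393.8 kJ/mol

Using ΔH = Σ nΔHc°(reactants) − Σ nΔHc°(products):
= [8·(-393.5) + 2·(-890.3) + 5·(-285.8)] − [2·(-1937.0) + 1·(-2877.4)]
= 393.8 kJ/mol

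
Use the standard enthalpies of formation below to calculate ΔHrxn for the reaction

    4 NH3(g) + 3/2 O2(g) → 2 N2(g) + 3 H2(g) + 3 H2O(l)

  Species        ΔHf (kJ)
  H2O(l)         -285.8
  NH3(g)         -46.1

ΔHrxn = -673.0 kJ

Products: 2·(+0.0) + 3·(+0.0) + 3·(-285.8) = -857.4
Reactants: 4·(-46.1) + 3/2·(+0.0) = -184.4
ΔHrxn = (-857.4) − (-184.4) = -673.0 kJ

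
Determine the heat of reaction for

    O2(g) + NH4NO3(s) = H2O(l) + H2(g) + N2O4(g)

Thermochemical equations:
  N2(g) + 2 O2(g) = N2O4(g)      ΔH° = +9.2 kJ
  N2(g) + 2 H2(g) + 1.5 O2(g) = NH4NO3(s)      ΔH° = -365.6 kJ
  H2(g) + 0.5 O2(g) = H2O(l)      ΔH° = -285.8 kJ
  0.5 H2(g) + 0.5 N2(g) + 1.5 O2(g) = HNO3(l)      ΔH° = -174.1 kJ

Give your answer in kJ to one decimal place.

equation 1 as written (N2O4(g) already on the product side): +9.2 kJ
equation 2 reversed (reverse to put NH4NO3(s) on the reactant side): +365.6 kJ
equation 3 as written (H2O(l) already on the product side): -285.8 kJ
equation 4: not needed (HNO3(l) appears nowhere else).
ΔH° = (1)·(+9.2) + (-1)·(-365.6) + (1)·(-285.8) = 89.0 kJ

ΔH° = 89.0 kJ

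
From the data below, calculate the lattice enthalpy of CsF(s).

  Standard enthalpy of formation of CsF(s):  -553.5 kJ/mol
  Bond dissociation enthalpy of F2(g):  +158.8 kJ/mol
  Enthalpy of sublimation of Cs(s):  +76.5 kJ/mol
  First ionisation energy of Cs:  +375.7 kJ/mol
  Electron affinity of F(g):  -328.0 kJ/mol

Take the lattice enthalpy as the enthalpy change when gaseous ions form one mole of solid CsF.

U = -757.1 kJ/mol

ΔHf° = 1·ΔHsub + 1·(ΣIE) + 1/2·D(F2) + 1·EA + U
-553.5 = 1·(+76.5) + 1·(+375.7) + 1/2·(+158.8) + 1·(-328.0) + U
U = -553.5 − (+203.6) = -757.1 kJ/mol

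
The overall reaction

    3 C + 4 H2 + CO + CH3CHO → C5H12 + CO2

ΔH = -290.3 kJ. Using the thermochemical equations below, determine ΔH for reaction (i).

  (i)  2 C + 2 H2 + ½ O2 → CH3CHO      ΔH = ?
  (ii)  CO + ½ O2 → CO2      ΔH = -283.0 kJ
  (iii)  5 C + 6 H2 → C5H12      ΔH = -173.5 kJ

(i) reversed: contributes −x
(ii) as written: -283.0 kJ
(iii) as written: -173.5 kJ
-290.3 = (-283.0) + (-173.5) − x
x = (-290.3 − (-456.5)) / (-1) = -166.2 kJ

ΔH = -166.2 kJ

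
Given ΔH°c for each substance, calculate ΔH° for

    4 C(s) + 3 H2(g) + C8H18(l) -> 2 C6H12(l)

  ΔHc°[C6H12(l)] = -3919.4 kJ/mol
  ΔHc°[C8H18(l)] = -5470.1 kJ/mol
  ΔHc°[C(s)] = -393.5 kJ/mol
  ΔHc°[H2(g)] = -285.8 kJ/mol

Using ΔH = Σ nΔHc°(reactants) − Σ nΔHc°(products):
= [4·(-393.5) + 3·(-285.8) + 1·(-5470.1)] − [2·(-3919.4)]
= -62.7 kJ/mol

ΔH° = -62.7 kJ/mol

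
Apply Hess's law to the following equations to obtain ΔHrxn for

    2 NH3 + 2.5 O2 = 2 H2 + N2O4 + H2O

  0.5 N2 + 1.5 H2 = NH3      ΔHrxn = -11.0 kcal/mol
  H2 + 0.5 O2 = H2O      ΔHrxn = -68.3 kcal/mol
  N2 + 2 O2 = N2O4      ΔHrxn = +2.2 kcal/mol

ΔHrxn = -44.1 kcal/mol

equation 1 reversed and × 2 (reverse to put NH3 on the reactant side; ×2 to match 2 NH3 in the target): (-2)·(-11.0) = +22.0 kcal/mol
equation 2 as written (H2O already on the product side): -68.3 kcal/mol
equation 3 as written (N2O4 already on the product side): +2.2 kcal/mol
ΔHrxn = (+22.0) + (-68.3) + (+2.2) = -44.1 kcal/mol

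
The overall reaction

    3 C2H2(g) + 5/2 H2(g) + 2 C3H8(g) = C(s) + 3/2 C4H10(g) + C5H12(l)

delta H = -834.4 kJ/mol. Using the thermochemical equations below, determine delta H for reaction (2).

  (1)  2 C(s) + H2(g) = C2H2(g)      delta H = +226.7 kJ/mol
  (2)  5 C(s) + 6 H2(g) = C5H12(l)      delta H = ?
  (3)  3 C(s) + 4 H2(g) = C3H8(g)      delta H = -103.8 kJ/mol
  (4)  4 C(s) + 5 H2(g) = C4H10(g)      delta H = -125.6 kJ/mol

(1) reversed and × 3 (reverse to put C2H2(g) on the reactant side; ×3 to match 3 C2H2(g) in the target): (-3)·(+226.7) = -680.1 kJ/mol
(2) as written (C5H12(l) already on the product side): contributes x
(3) reversed and × 2 (reverse to put C3H8(g) on the reactant side; scale by 2 for the 2 C3H8(g)): (-2)·(-103.8) = +207.6 kJ/mol
(4) × 3/2 (scale by 3/2 for the 3/2 C4H10(g)): (3/2)·(-125.6) = -188.4 kJ/mol
-834.4 = (-680.1) + (+207.6) + (-188.4) + x
x = (-834.4 − (-660.9)) / (1) = -173.5 kJ/mol

delta H = -173.5 kJ/mol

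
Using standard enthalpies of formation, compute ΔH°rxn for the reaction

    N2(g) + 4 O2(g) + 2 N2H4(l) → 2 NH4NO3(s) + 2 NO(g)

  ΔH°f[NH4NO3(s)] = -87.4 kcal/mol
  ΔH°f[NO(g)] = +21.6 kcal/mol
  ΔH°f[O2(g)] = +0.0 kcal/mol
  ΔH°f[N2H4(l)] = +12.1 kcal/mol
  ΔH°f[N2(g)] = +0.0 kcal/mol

ΔH°rxn = -155.8 kcal/mol

ΔH°rxn = Σ nΔHf°(products) − Σ nΔHf°(reactants).
Products: 2·(-87.4) + 2·(+21.6) = -131.6
Reactants: 1·(+0.0) + 4·(+0.0) + 2·(+12.1) = +24.2
ΔH°rxn = (-131.6) − (+24.2) = -155.8 kcal/mol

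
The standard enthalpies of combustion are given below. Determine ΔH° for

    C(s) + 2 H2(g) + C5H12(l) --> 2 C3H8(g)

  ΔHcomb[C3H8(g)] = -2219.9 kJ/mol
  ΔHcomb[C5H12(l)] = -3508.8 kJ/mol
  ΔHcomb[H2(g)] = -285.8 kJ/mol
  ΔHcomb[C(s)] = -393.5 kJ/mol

Using ΔH = Σ nΔHc°(reactants) − Σ nΔHc°(products):
= [1·(-393.5) + 2·(-285.8) + 1·(-3508.8)] − [2·(-2219.9)]
= -34.1 kJ/mol

ΔH° = -34.1 kJ/mol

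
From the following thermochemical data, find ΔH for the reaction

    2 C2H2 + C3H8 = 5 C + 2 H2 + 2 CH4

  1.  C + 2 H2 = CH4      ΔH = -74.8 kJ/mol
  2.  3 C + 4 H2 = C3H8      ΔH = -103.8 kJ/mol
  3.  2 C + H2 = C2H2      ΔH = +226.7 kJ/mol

eq. 1 × 2 (scale by 2 for the 2 CH4): (2)·(-74.8) = -149.6 kJ/mol
eq. 2 reversed (reverse to put C3H8 on the reactant side): +103.8 kJ/mol
eq. 3 reversed and × 2 (C2H2 must end up as a reactant; ×2 to match 2 C2H2 in the target): (-2)·(+226.7) = -453.4 kJ/mol
Since enthalpy is a state function, ΔH = (-149.6) + (+103.8) + (-453.4) = -499.2 kJ/mol

ΔH = -499.2 kJ/mol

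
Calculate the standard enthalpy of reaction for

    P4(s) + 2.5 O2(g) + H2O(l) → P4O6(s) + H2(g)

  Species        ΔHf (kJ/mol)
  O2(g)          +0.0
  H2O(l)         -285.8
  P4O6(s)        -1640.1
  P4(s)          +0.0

Products: 1·(-1640.1) + 1·(+0.0) = -1640.1
Reactants: 1·(+0.0) + 5/2·(+0.0) + 1·(-285.8) = -285.8
ΔHrxn = (-1640.1) − (-285.8) = -1354.3 kJ/mol

ΔHrxn = -1354.3 kJ/mol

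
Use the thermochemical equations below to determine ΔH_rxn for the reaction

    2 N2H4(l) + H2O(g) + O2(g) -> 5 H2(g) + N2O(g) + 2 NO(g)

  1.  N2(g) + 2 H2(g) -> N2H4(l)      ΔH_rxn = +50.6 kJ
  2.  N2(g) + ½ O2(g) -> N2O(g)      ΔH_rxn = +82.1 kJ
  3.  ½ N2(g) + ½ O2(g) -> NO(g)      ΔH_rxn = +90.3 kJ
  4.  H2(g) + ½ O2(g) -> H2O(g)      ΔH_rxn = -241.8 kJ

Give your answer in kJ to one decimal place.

ΔH_rxn = 403.3 kJ

eq. 1 reversed and × 2: (-2)·(+50.6) = -101.2 kJ
eq. 2 as written: +82.1 kJ
eq. 3 × 2: (2)·(+90.3) = +180.6 kJ
eq. 4 reversed: +241.8 kJ
ΔH_rxn = (-2)·(+50.6) + (1)·(+82.1) + (2)·(+90.3) + (-1)·(-241.8) = 403.3 kJ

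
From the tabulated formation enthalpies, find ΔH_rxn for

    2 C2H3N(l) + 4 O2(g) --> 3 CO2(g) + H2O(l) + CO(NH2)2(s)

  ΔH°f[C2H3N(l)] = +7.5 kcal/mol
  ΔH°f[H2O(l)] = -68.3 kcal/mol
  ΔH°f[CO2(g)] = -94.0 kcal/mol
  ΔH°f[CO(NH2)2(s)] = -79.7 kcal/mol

ΔH°rxn = Σ nΔHf°(products) − Σ nΔHf°(reactants).
Products: 3·(-94.0) + 1·(-68.3) + 1·(-79.7) = -430.0
Reactants: 2·(+7.5) + 4·(+0.0) = +15.0
ΔH_rxn = (-430.0) − (+15.0) = -445.0 kcal/mol

ΔH_rxn = -445.0 kcal/mol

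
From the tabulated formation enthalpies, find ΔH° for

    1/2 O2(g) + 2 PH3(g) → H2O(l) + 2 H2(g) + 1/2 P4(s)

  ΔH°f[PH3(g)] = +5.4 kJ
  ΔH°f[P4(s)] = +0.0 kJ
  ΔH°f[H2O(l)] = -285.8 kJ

ΔH° = -296.6 kJ

ΔH°rxn = Σ nΔHf°(products) − Σ nΔHf°(reactants).
Products: 1·(-285.8) + 2·(+0.0) + 1/2·(+0.0) = -285.8
Reactants: 1/2·(+0.0) + 2·(+5.4) = +10.8
ΔH° = (-285.8) − (+10.8) = -296.6 kJ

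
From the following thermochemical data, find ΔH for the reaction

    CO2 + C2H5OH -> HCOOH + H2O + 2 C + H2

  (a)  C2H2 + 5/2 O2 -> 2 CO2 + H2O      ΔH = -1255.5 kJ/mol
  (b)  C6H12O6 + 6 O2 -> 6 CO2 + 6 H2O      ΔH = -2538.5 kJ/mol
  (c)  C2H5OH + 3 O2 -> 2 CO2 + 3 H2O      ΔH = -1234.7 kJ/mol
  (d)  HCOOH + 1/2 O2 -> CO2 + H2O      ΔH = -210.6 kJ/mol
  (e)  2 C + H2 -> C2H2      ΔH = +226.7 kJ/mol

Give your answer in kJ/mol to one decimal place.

ΔH = 4.7 kJ/mol

(a) reversed: +1255.5 kJ/mol
(b): not needed (C6H12O6 appears nowhere else).
(c) as written (C2H5OH already on the reactant side): -1234.7 kJ/mol
(d) reversed (HCOOH must end up as a product): +210.6 kJ/mol
(e) reversed (reverse to put C on the product side): -226.7 kJ/mol
ΔH = (+1255.5) + (-1234.7) + (+210.6) + (-226.7) = 4.7 kJ/mol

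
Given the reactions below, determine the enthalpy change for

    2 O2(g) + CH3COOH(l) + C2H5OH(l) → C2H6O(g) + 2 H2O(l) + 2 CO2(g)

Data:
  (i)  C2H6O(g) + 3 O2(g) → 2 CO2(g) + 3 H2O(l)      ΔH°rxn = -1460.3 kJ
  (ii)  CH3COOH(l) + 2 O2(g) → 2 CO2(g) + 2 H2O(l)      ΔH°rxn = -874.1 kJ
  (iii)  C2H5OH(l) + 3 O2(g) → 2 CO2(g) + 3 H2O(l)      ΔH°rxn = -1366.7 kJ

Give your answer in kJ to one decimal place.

(i) reversed (C2H6O(g) must end up as a product): +1460.3 kJ
(ii) as written (CH3COOH(l) already on the reactant side): -874.1 kJ
(iii) as written (C2H5OH(l) already on the reactant side): -1366.7 kJ
Summing the manipulated equations, ΔH°rxn = (-1)·(-1460.3) + (1)·(-874.1) + (1)·(-1366.7) = -780.5 kJ

ΔH°rxn = -780.5 kJ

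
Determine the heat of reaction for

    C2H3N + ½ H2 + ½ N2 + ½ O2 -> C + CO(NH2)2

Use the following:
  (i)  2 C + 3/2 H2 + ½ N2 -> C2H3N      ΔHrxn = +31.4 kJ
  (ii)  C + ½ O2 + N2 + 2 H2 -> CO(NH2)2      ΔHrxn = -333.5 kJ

(i) reversed (C2H3N must end up as a reactant): -31.4 kJ
(ii) as written (CO(NH2)2 already on the product side): -333.5 kJ
ΔHrxn = (-31.4) + (-333.5) = -364.9 kJ

ΔHrxn = -364.9 kJ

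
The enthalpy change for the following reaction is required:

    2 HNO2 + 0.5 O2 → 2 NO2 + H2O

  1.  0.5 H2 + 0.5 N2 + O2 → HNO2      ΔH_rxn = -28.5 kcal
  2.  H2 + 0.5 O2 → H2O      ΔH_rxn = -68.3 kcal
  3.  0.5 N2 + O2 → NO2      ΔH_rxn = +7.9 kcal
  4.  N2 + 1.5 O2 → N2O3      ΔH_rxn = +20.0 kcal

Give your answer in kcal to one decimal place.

eq. 1 reversed and × 2 (reverse to put HNO2 on the reactant side; scale by 2 for the 2 HNO2): (-2)·(-28.5) = +57.0 kcal
eq. 2 as written (H2O already on the product side): -68.3 kcal
eq. 3 × 2 (scale by 2 for the 2 NO2): (2)·(+7.9) = +15.8 kcal
eq. 4: not needed (N2O3 appears nowhere else).
By Hess's law, ΔH_rxn = (-2)·(-28.5) + (1)·(-68.3) + (2)·(+7.9) = 4.5 kcal

ΔH_rxn = 4.5 kcal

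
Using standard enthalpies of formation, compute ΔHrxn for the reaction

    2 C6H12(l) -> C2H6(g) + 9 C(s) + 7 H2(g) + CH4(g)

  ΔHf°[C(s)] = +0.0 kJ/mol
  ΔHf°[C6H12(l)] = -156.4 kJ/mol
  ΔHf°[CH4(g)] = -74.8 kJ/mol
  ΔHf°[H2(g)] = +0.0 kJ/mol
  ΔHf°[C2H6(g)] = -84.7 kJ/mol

Products: 1·(-84.7) + 9·(+0.0) + 7·(+0.0) + 1·(-74.8) = -159.5
Reactants: 2·(-156.4) = -312.8
ΔHrxn = (-159.5) − (-312.8) = 153.3 kJ/mol

ΔHrxn = 153.3 kJ/mol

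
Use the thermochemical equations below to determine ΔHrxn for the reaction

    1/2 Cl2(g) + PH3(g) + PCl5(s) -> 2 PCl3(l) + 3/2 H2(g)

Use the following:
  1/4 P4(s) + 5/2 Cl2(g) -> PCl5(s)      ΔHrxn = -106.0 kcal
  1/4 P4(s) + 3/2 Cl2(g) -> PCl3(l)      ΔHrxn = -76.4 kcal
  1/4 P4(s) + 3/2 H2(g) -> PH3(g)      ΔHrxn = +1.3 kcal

equation 1 reversed: +106.0 kcal
equation 2 × 2: (2)·(-76.4) = -152.8 kcal
equation 3 reversed: -1.3 kcal
Combining the equations, ΔHrxn = (+106.0) + (-152.8) + (-1.3) = -48.1 kcal

ΔHrxn = -48.1 kcal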